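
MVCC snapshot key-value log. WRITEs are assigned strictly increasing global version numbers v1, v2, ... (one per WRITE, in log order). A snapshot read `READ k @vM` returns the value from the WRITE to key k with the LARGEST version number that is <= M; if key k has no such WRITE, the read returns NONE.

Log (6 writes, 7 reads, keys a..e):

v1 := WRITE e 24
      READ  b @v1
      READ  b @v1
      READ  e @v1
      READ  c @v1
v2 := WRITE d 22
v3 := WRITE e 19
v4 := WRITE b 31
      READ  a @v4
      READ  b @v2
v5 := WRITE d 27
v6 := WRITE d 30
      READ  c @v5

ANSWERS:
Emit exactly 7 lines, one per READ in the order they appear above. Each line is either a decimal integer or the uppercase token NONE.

Answer: NONE
NONE
24
NONE
NONE
NONE
NONE

Derivation:
v1: WRITE e=24  (e history now [(1, 24)])
READ b @v1: history=[] -> no version <= 1 -> NONE
READ b @v1: history=[] -> no version <= 1 -> NONE
READ e @v1: history=[(1, 24)] -> pick v1 -> 24
READ c @v1: history=[] -> no version <= 1 -> NONE
v2: WRITE d=22  (d history now [(2, 22)])
v3: WRITE e=19  (e history now [(1, 24), (3, 19)])
v4: WRITE b=31  (b history now [(4, 31)])
READ a @v4: history=[] -> no version <= 4 -> NONE
READ b @v2: history=[(4, 31)] -> no version <= 2 -> NONE
v5: WRITE d=27  (d history now [(2, 22), (5, 27)])
v6: WRITE d=30  (d history now [(2, 22), (5, 27), (6, 30)])
READ c @v5: history=[] -> no version <= 5 -> NONE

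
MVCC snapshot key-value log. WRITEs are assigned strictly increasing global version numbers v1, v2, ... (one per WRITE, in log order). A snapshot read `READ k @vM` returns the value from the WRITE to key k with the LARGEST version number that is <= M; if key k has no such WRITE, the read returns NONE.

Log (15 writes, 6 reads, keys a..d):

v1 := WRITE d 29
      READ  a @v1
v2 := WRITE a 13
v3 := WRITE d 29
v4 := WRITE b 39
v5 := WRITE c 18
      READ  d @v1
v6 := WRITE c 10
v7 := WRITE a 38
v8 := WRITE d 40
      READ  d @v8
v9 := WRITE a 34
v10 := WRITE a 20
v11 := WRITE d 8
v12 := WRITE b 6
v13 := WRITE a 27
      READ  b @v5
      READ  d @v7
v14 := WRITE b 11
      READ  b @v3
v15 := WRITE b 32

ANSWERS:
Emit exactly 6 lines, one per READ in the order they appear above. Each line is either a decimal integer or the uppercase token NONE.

Answer: NONE
29
40
39
29
NONE

Derivation:
v1: WRITE d=29  (d history now [(1, 29)])
READ a @v1: history=[] -> no version <= 1 -> NONE
v2: WRITE a=13  (a history now [(2, 13)])
v3: WRITE d=29  (d history now [(1, 29), (3, 29)])
v4: WRITE b=39  (b history now [(4, 39)])
v5: WRITE c=18  (c history now [(5, 18)])
READ d @v1: history=[(1, 29), (3, 29)] -> pick v1 -> 29
v6: WRITE c=10  (c history now [(5, 18), (6, 10)])
v7: WRITE a=38  (a history now [(2, 13), (7, 38)])
v8: WRITE d=40  (d history now [(1, 29), (3, 29), (8, 40)])
READ d @v8: history=[(1, 29), (3, 29), (8, 40)] -> pick v8 -> 40
v9: WRITE a=34  (a history now [(2, 13), (7, 38), (9, 34)])
v10: WRITE a=20  (a history now [(2, 13), (7, 38), (9, 34), (10, 20)])
v11: WRITE d=8  (d history now [(1, 29), (3, 29), (8, 40), (11, 8)])
v12: WRITE b=6  (b history now [(4, 39), (12, 6)])
v13: WRITE a=27  (a history now [(2, 13), (7, 38), (9, 34), (10, 20), (13, 27)])
READ b @v5: history=[(4, 39), (12, 6)] -> pick v4 -> 39
READ d @v7: history=[(1, 29), (3, 29), (8, 40), (11, 8)] -> pick v3 -> 29
v14: WRITE b=11  (b history now [(4, 39), (12, 6), (14, 11)])
READ b @v3: history=[(4, 39), (12, 6), (14, 11)] -> no version <= 3 -> NONE
v15: WRITE b=32  (b history now [(4, 39), (12, 6), (14, 11), (15, 32)])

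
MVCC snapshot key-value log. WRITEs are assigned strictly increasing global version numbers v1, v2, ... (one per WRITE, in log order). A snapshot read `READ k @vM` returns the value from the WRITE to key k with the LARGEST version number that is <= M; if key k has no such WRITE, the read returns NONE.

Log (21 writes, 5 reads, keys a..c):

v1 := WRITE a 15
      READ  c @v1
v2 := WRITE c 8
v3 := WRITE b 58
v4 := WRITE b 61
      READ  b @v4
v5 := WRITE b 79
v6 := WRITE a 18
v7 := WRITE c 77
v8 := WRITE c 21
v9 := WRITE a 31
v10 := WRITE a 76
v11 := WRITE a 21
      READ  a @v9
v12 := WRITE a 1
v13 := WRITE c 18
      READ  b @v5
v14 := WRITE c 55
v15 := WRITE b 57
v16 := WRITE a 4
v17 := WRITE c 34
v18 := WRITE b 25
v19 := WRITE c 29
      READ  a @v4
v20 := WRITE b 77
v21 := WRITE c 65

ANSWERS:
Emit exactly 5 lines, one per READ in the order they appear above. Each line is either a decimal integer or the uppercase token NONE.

v1: WRITE a=15  (a history now [(1, 15)])
READ c @v1: history=[] -> no version <= 1 -> NONE
v2: WRITE c=8  (c history now [(2, 8)])
v3: WRITE b=58  (b history now [(3, 58)])
v4: WRITE b=61  (b history now [(3, 58), (4, 61)])
READ b @v4: history=[(3, 58), (4, 61)] -> pick v4 -> 61
v5: WRITE b=79  (b history now [(3, 58), (4, 61), (5, 79)])
v6: WRITE a=18  (a history now [(1, 15), (6, 18)])
v7: WRITE c=77  (c history now [(2, 8), (7, 77)])
v8: WRITE c=21  (c history now [(2, 8), (7, 77), (8, 21)])
v9: WRITE a=31  (a history now [(1, 15), (6, 18), (9, 31)])
v10: WRITE a=76  (a history now [(1, 15), (6, 18), (9, 31), (10, 76)])
v11: WRITE a=21  (a history now [(1, 15), (6, 18), (9, 31), (10, 76), (11, 21)])
READ a @v9: history=[(1, 15), (6, 18), (9, 31), (10, 76), (11, 21)] -> pick v9 -> 31
v12: WRITE a=1  (a history now [(1, 15), (6, 18), (9, 31), (10, 76), (11, 21), (12, 1)])
v13: WRITE c=18  (c history now [(2, 8), (7, 77), (8, 21), (13, 18)])
READ b @v5: history=[(3, 58), (4, 61), (5, 79)] -> pick v5 -> 79
v14: WRITE c=55  (c history now [(2, 8), (7, 77), (8, 21), (13, 18), (14, 55)])
v15: WRITE b=57  (b history now [(3, 58), (4, 61), (5, 79), (15, 57)])
v16: WRITE a=4  (a history now [(1, 15), (6, 18), (9, 31), (10, 76), (11, 21), (12, 1), (16, 4)])
v17: WRITE c=34  (c history now [(2, 8), (7, 77), (8, 21), (13, 18), (14, 55), (17, 34)])
v18: WRITE b=25  (b history now [(3, 58), (4, 61), (5, 79), (15, 57), (18, 25)])
v19: WRITE c=29  (c history now [(2, 8), (7, 77), (8, 21), (13, 18), (14, 55), (17, 34), (19, 29)])
READ a @v4: history=[(1, 15), (6, 18), (9, 31), (10, 76), (11, 21), (12, 1), (16, 4)] -> pick v1 -> 15
v20: WRITE b=77  (b history now [(3, 58), (4, 61), (5, 79), (15, 57), (18, 25), (20, 77)])
v21: WRITE c=65  (c history now [(2, 8), (7, 77), (8, 21), (13, 18), (14, 55), (17, 34), (19, 29), (21, 65)])

Answer: NONE
61
31
79
15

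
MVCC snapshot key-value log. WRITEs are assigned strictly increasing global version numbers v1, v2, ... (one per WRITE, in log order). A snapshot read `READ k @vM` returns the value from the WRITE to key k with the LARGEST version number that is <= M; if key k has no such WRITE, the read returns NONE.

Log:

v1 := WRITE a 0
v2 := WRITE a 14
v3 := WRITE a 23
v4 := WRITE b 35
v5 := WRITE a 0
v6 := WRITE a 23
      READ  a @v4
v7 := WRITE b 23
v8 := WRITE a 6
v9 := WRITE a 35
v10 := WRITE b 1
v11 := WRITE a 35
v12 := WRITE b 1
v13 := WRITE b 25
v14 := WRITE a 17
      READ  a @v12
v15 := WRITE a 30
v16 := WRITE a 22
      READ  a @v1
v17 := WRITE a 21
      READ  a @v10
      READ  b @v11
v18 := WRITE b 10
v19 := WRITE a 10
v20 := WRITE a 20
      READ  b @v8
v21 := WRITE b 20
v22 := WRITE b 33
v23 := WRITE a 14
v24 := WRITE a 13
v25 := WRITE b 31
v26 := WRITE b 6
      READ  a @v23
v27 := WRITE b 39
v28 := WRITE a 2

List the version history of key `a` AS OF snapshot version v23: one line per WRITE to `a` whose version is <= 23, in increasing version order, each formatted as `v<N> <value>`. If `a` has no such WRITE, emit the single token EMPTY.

Scan writes for key=a with version <= 23:
  v1 WRITE a 0 -> keep
  v2 WRITE a 14 -> keep
  v3 WRITE a 23 -> keep
  v4 WRITE b 35 -> skip
  v5 WRITE a 0 -> keep
  v6 WRITE a 23 -> keep
  v7 WRITE b 23 -> skip
  v8 WRITE a 6 -> keep
  v9 WRITE a 35 -> keep
  v10 WRITE b 1 -> skip
  v11 WRITE a 35 -> keep
  v12 WRITE b 1 -> skip
  v13 WRITE b 25 -> skip
  v14 WRITE a 17 -> keep
  v15 WRITE a 30 -> keep
  v16 WRITE a 22 -> keep
  v17 WRITE a 21 -> keep
  v18 WRITE b 10 -> skip
  v19 WRITE a 10 -> keep
  v20 WRITE a 20 -> keep
  v21 WRITE b 20 -> skip
  v22 WRITE b 33 -> skip
  v23 WRITE a 14 -> keep
  v24 WRITE a 13 -> drop (> snap)
  v25 WRITE b 31 -> skip
  v26 WRITE b 6 -> skip
  v27 WRITE b 39 -> skip
  v28 WRITE a 2 -> drop (> snap)
Collected: [(1, 0), (2, 14), (3, 23), (5, 0), (6, 23), (8, 6), (9, 35), (11, 35), (14, 17), (15, 30), (16, 22), (17, 21), (19, 10), (20, 20), (23, 14)]

Answer: v1 0
v2 14
v3 23
v5 0
v6 23
v8 6
v9 35
v11 35
v14 17
v15 30
v16 22
v17 21
v19 10
v20 20
v23 14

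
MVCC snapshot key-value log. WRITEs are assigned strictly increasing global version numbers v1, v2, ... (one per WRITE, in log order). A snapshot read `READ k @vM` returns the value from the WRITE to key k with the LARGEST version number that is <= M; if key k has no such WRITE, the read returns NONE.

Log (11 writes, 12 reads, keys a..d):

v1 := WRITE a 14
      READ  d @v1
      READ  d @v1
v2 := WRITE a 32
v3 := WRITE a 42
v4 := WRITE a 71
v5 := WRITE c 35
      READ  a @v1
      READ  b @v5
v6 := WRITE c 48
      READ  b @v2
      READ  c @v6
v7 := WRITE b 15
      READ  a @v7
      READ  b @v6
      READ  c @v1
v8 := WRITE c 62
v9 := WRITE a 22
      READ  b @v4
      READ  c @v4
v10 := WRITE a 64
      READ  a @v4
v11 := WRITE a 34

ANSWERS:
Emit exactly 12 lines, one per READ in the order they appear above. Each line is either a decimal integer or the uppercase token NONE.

v1: WRITE a=14  (a history now [(1, 14)])
READ d @v1: history=[] -> no version <= 1 -> NONE
READ d @v1: history=[] -> no version <= 1 -> NONE
v2: WRITE a=32  (a history now [(1, 14), (2, 32)])
v3: WRITE a=42  (a history now [(1, 14), (2, 32), (3, 42)])
v4: WRITE a=71  (a history now [(1, 14), (2, 32), (3, 42), (4, 71)])
v5: WRITE c=35  (c history now [(5, 35)])
READ a @v1: history=[(1, 14), (2, 32), (3, 42), (4, 71)] -> pick v1 -> 14
READ b @v5: history=[] -> no version <= 5 -> NONE
v6: WRITE c=48  (c history now [(5, 35), (6, 48)])
READ b @v2: history=[] -> no version <= 2 -> NONE
READ c @v6: history=[(5, 35), (6, 48)] -> pick v6 -> 48
v7: WRITE b=15  (b history now [(7, 15)])
READ a @v7: history=[(1, 14), (2, 32), (3, 42), (4, 71)] -> pick v4 -> 71
READ b @v6: history=[(7, 15)] -> no version <= 6 -> NONE
READ c @v1: history=[(5, 35), (6, 48)] -> no version <= 1 -> NONE
v8: WRITE c=62  (c history now [(5, 35), (6, 48), (8, 62)])
v9: WRITE a=22  (a history now [(1, 14), (2, 32), (3, 42), (4, 71), (9, 22)])
READ b @v4: history=[(7, 15)] -> no version <= 4 -> NONE
READ c @v4: history=[(5, 35), (6, 48), (8, 62)] -> no version <= 4 -> NONE
v10: WRITE a=64  (a history now [(1, 14), (2, 32), (3, 42), (4, 71), (9, 22), (10, 64)])
READ a @v4: history=[(1, 14), (2, 32), (3, 42), (4, 71), (9, 22), (10, 64)] -> pick v4 -> 71
v11: WRITE a=34  (a history now [(1, 14), (2, 32), (3, 42), (4, 71), (9, 22), (10, 64), (11, 34)])

Answer: NONE
NONE
14
NONE
NONE
48
71
NONE
NONE
NONE
NONE
71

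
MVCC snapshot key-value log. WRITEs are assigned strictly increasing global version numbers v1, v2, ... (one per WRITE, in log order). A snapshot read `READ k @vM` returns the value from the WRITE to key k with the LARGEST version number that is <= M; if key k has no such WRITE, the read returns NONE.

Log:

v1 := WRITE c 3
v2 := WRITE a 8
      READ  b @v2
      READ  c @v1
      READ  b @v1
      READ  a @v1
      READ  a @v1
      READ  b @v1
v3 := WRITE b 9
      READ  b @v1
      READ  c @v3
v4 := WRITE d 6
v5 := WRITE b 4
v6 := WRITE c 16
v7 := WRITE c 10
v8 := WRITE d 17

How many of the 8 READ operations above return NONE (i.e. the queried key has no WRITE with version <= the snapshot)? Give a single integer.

v1: WRITE c=3  (c history now [(1, 3)])
v2: WRITE a=8  (a history now [(2, 8)])
READ b @v2: history=[] -> no version <= 2 -> NONE
READ c @v1: history=[(1, 3)] -> pick v1 -> 3
READ b @v1: history=[] -> no version <= 1 -> NONE
READ a @v1: history=[(2, 8)] -> no version <= 1 -> NONE
READ a @v1: history=[(2, 8)] -> no version <= 1 -> NONE
READ b @v1: history=[] -> no version <= 1 -> NONE
v3: WRITE b=9  (b history now [(3, 9)])
READ b @v1: history=[(3, 9)] -> no version <= 1 -> NONE
READ c @v3: history=[(1, 3)] -> pick v1 -> 3
v4: WRITE d=6  (d history now [(4, 6)])
v5: WRITE b=4  (b history now [(3, 9), (5, 4)])
v6: WRITE c=16  (c history now [(1, 3), (6, 16)])
v7: WRITE c=10  (c history now [(1, 3), (6, 16), (7, 10)])
v8: WRITE d=17  (d history now [(4, 6), (8, 17)])
Read results in order: ['NONE', '3', 'NONE', 'NONE', 'NONE', 'NONE', 'NONE', '3']
NONE count = 6

Answer: 6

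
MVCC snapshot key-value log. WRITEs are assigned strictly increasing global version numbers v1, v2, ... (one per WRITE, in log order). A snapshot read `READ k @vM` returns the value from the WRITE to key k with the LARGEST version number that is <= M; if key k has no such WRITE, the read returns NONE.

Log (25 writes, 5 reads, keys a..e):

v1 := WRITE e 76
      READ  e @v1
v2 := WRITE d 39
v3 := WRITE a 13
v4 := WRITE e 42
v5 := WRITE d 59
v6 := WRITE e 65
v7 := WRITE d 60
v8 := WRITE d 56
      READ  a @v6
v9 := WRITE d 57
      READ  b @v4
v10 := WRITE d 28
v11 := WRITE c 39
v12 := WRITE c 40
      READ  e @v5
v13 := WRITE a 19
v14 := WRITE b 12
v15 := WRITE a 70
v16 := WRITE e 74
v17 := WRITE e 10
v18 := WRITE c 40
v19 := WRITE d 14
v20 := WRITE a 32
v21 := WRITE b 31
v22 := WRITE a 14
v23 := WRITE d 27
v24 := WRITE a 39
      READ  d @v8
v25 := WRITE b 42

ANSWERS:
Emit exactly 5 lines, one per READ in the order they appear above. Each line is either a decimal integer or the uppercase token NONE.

v1: WRITE e=76  (e history now [(1, 76)])
READ e @v1: history=[(1, 76)] -> pick v1 -> 76
v2: WRITE d=39  (d history now [(2, 39)])
v3: WRITE a=13  (a history now [(3, 13)])
v4: WRITE e=42  (e history now [(1, 76), (4, 42)])
v5: WRITE d=59  (d history now [(2, 39), (5, 59)])
v6: WRITE e=65  (e history now [(1, 76), (4, 42), (6, 65)])
v7: WRITE d=60  (d history now [(2, 39), (5, 59), (7, 60)])
v8: WRITE d=56  (d history now [(2, 39), (5, 59), (7, 60), (8, 56)])
READ a @v6: history=[(3, 13)] -> pick v3 -> 13
v9: WRITE d=57  (d history now [(2, 39), (5, 59), (7, 60), (8, 56), (9, 57)])
READ b @v4: history=[] -> no version <= 4 -> NONE
v10: WRITE d=28  (d history now [(2, 39), (5, 59), (7, 60), (8, 56), (9, 57), (10, 28)])
v11: WRITE c=39  (c history now [(11, 39)])
v12: WRITE c=40  (c history now [(11, 39), (12, 40)])
READ e @v5: history=[(1, 76), (4, 42), (6, 65)] -> pick v4 -> 42
v13: WRITE a=19  (a history now [(3, 13), (13, 19)])
v14: WRITE b=12  (b history now [(14, 12)])
v15: WRITE a=70  (a history now [(3, 13), (13, 19), (15, 70)])
v16: WRITE e=74  (e history now [(1, 76), (4, 42), (6, 65), (16, 74)])
v17: WRITE e=10  (e history now [(1, 76), (4, 42), (6, 65), (16, 74), (17, 10)])
v18: WRITE c=40  (c history now [(11, 39), (12, 40), (18, 40)])
v19: WRITE d=14  (d history now [(2, 39), (5, 59), (7, 60), (8, 56), (9, 57), (10, 28), (19, 14)])
v20: WRITE a=32  (a history now [(3, 13), (13, 19), (15, 70), (20, 32)])
v21: WRITE b=31  (b history now [(14, 12), (21, 31)])
v22: WRITE a=14  (a history now [(3, 13), (13, 19), (15, 70), (20, 32), (22, 14)])
v23: WRITE d=27  (d history now [(2, 39), (5, 59), (7, 60), (8, 56), (9, 57), (10, 28), (19, 14), (23, 27)])
v24: WRITE a=39  (a history now [(3, 13), (13, 19), (15, 70), (20, 32), (22, 14), (24, 39)])
READ d @v8: history=[(2, 39), (5, 59), (7, 60), (8, 56), (9, 57), (10, 28), (19, 14), (23, 27)] -> pick v8 -> 56
v25: WRITE b=42  (b history now [(14, 12), (21, 31), (25, 42)])

Answer: 76
13
NONE
42
56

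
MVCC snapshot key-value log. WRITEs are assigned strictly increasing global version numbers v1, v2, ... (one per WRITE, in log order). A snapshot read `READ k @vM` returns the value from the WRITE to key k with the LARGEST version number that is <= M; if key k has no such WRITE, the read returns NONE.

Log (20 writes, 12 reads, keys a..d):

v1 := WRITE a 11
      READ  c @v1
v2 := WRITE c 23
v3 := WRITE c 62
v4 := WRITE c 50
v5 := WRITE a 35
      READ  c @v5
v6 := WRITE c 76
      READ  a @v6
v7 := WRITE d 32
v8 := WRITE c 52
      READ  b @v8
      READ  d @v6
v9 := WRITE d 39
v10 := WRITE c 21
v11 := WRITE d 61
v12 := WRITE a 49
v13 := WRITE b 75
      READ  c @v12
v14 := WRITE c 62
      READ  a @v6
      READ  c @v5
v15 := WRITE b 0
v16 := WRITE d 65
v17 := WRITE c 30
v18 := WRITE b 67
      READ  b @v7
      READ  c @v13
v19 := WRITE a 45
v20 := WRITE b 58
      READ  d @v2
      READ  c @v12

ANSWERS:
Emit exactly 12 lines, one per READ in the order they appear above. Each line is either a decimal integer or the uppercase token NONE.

Answer: NONE
50
35
NONE
NONE
21
35
50
NONE
21
NONE
21

Derivation:
v1: WRITE a=11  (a history now [(1, 11)])
READ c @v1: history=[] -> no version <= 1 -> NONE
v2: WRITE c=23  (c history now [(2, 23)])
v3: WRITE c=62  (c history now [(2, 23), (3, 62)])
v4: WRITE c=50  (c history now [(2, 23), (3, 62), (4, 50)])
v5: WRITE a=35  (a history now [(1, 11), (5, 35)])
READ c @v5: history=[(2, 23), (3, 62), (4, 50)] -> pick v4 -> 50
v6: WRITE c=76  (c history now [(2, 23), (3, 62), (4, 50), (6, 76)])
READ a @v6: history=[(1, 11), (5, 35)] -> pick v5 -> 35
v7: WRITE d=32  (d history now [(7, 32)])
v8: WRITE c=52  (c history now [(2, 23), (3, 62), (4, 50), (6, 76), (8, 52)])
READ b @v8: history=[] -> no version <= 8 -> NONE
READ d @v6: history=[(7, 32)] -> no version <= 6 -> NONE
v9: WRITE d=39  (d history now [(7, 32), (9, 39)])
v10: WRITE c=21  (c history now [(2, 23), (3, 62), (4, 50), (6, 76), (8, 52), (10, 21)])
v11: WRITE d=61  (d history now [(7, 32), (9, 39), (11, 61)])
v12: WRITE a=49  (a history now [(1, 11), (5, 35), (12, 49)])
v13: WRITE b=75  (b history now [(13, 75)])
READ c @v12: history=[(2, 23), (3, 62), (4, 50), (6, 76), (8, 52), (10, 21)] -> pick v10 -> 21
v14: WRITE c=62  (c history now [(2, 23), (3, 62), (4, 50), (6, 76), (8, 52), (10, 21), (14, 62)])
READ a @v6: history=[(1, 11), (5, 35), (12, 49)] -> pick v5 -> 35
READ c @v5: history=[(2, 23), (3, 62), (4, 50), (6, 76), (8, 52), (10, 21), (14, 62)] -> pick v4 -> 50
v15: WRITE b=0  (b history now [(13, 75), (15, 0)])
v16: WRITE d=65  (d history now [(7, 32), (9, 39), (11, 61), (16, 65)])
v17: WRITE c=30  (c history now [(2, 23), (3, 62), (4, 50), (6, 76), (8, 52), (10, 21), (14, 62), (17, 30)])
v18: WRITE b=67  (b history now [(13, 75), (15, 0), (18, 67)])
READ b @v7: history=[(13, 75), (15, 0), (18, 67)] -> no version <= 7 -> NONE
READ c @v13: history=[(2, 23), (3, 62), (4, 50), (6, 76), (8, 52), (10, 21), (14, 62), (17, 30)] -> pick v10 -> 21
v19: WRITE a=45  (a history now [(1, 11), (5, 35), (12, 49), (19, 45)])
v20: WRITE b=58  (b history now [(13, 75), (15, 0), (18, 67), (20, 58)])
READ d @v2: history=[(7, 32), (9, 39), (11, 61), (16, 65)] -> no version <= 2 -> NONE
READ c @v12: history=[(2, 23), (3, 62), (4, 50), (6, 76), (8, 52), (10, 21), (14, 62), (17, 30)] -> pick v10 -> 21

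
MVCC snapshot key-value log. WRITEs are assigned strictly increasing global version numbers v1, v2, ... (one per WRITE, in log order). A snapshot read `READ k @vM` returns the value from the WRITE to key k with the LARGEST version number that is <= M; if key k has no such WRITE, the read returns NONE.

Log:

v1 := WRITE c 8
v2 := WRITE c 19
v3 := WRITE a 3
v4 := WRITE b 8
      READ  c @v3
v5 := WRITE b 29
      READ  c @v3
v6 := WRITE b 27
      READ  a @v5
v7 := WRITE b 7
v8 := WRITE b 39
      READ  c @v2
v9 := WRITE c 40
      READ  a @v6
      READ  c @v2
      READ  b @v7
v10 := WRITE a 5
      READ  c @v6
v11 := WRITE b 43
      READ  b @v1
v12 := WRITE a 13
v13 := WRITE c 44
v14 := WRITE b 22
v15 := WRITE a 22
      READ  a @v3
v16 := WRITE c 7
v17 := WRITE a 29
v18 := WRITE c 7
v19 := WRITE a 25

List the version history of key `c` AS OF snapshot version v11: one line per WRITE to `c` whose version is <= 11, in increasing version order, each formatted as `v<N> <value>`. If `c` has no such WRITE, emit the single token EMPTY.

Answer: v1 8
v2 19
v9 40

Derivation:
Scan writes for key=c with version <= 11:
  v1 WRITE c 8 -> keep
  v2 WRITE c 19 -> keep
  v3 WRITE a 3 -> skip
  v4 WRITE b 8 -> skip
  v5 WRITE b 29 -> skip
  v6 WRITE b 27 -> skip
  v7 WRITE b 7 -> skip
  v8 WRITE b 39 -> skip
  v9 WRITE c 40 -> keep
  v10 WRITE a 5 -> skip
  v11 WRITE b 43 -> skip
  v12 WRITE a 13 -> skip
  v13 WRITE c 44 -> drop (> snap)
  v14 WRITE b 22 -> skip
  v15 WRITE a 22 -> skip
  v16 WRITE c 7 -> drop (> snap)
  v17 WRITE a 29 -> skip
  v18 WRITE c 7 -> drop (> snap)
  v19 WRITE a 25 -> skip
Collected: [(1, 8), (2, 19), (9, 40)]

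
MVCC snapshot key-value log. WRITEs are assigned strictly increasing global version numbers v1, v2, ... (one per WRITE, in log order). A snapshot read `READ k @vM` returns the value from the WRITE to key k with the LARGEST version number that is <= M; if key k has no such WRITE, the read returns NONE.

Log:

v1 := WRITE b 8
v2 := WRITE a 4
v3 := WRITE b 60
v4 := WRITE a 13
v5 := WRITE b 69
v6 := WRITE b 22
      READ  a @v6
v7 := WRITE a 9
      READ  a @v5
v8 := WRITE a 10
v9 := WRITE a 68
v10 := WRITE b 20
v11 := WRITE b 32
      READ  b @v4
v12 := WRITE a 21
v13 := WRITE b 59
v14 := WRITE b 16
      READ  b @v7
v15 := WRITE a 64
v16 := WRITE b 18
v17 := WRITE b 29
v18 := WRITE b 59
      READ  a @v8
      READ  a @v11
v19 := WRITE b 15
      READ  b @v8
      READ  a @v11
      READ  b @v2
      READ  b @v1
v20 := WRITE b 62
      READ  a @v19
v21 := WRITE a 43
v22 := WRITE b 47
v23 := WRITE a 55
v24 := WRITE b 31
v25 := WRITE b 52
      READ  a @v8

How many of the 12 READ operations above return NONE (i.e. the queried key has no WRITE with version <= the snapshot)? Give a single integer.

Answer: 0

Derivation:
v1: WRITE b=8  (b history now [(1, 8)])
v2: WRITE a=4  (a history now [(2, 4)])
v3: WRITE b=60  (b history now [(1, 8), (3, 60)])
v4: WRITE a=13  (a history now [(2, 4), (4, 13)])
v5: WRITE b=69  (b history now [(1, 8), (3, 60), (5, 69)])
v6: WRITE b=22  (b history now [(1, 8), (3, 60), (5, 69), (6, 22)])
READ a @v6: history=[(2, 4), (4, 13)] -> pick v4 -> 13
v7: WRITE a=9  (a history now [(2, 4), (4, 13), (7, 9)])
READ a @v5: history=[(2, 4), (4, 13), (7, 9)] -> pick v4 -> 13
v8: WRITE a=10  (a history now [(2, 4), (4, 13), (7, 9), (8, 10)])
v9: WRITE a=68  (a history now [(2, 4), (4, 13), (7, 9), (8, 10), (9, 68)])
v10: WRITE b=20  (b history now [(1, 8), (3, 60), (5, 69), (6, 22), (10, 20)])
v11: WRITE b=32  (b history now [(1, 8), (3, 60), (5, 69), (6, 22), (10, 20), (11, 32)])
READ b @v4: history=[(1, 8), (3, 60), (5, 69), (6, 22), (10, 20), (11, 32)] -> pick v3 -> 60
v12: WRITE a=21  (a history now [(2, 4), (4, 13), (7, 9), (8, 10), (9, 68), (12, 21)])
v13: WRITE b=59  (b history now [(1, 8), (3, 60), (5, 69), (6, 22), (10, 20), (11, 32), (13, 59)])
v14: WRITE b=16  (b history now [(1, 8), (3, 60), (5, 69), (6, 22), (10, 20), (11, 32), (13, 59), (14, 16)])
READ b @v7: history=[(1, 8), (3, 60), (5, 69), (6, 22), (10, 20), (11, 32), (13, 59), (14, 16)] -> pick v6 -> 22
v15: WRITE a=64  (a history now [(2, 4), (4, 13), (7, 9), (8, 10), (9, 68), (12, 21), (15, 64)])
v16: WRITE b=18  (b history now [(1, 8), (3, 60), (5, 69), (6, 22), (10, 20), (11, 32), (13, 59), (14, 16), (16, 18)])
v17: WRITE b=29  (b history now [(1, 8), (3, 60), (5, 69), (6, 22), (10, 20), (11, 32), (13, 59), (14, 16), (16, 18), (17, 29)])
v18: WRITE b=59  (b history now [(1, 8), (3, 60), (5, 69), (6, 22), (10, 20), (11, 32), (13, 59), (14, 16), (16, 18), (17, 29), (18, 59)])
READ a @v8: history=[(2, 4), (4, 13), (7, 9), (8, 10), (9, 68), (12, 21), (15, 64)] -> pick v8 -> 10
READ a @v11: history=[(2, 4), (4, 13), (7, 9), (8, 10), (9, 68), (12, 21), (15, 64)] -> pick v9 -> 68
v19: WRITE b=15  (b history now [(1, 8), (3, 60), (5, 69), (6, 22), (10, 20), (11, 32), (13, 59), (14, 16), (16, 18), (17, 29), (18, 59), (19, 15)])
READ b @v8: history=[(1, 8), (3, 60), (5, 69), (6, 22), (10, 20), (11, 32), (13, 59), (14, 16), (16, 18), (17, 29), (18, 59), (19, 15)] -> pick v6 -> 22
READ a @v11: history=[(2, 4), (4, 13), (7, 9), (8, 10), (9, 68), (12, 21), (15, 64)] -> pick v9 -> 68
READ b @v2: history=[(1, 8), (3, 60), (5, 69), (6, 22), (10, 20), (11, 32), (13, 59), (14, 16), (16, 18), (17, 29), (18, 59), (19, 15)] -> pick v1 -> 8
READ b @v1: history=[(1, 8), (3, 60), (5, 69), (6, 22), (10, 20), (11, 32), (13, 59), (14, 16), (16, 18), (17, 29), (18, 59), (19, 15)] -> pick v1 -> 8
v20: WRITE b=62  (b history now [(1, 8), (3, 60), (5, 69), (6, 22), (10, 20), (11, 32), (13, 59), (14, 16), (16, 18), (17, 29), (18, 59), (19, 15), (20, 62)])
READ a @v19: history=[(2, 4), (4, 13), (7, 9), (8, 10), (9, 68), (12, 21), (15, 64)] -> pick v15 -> 64
v21: WRITE a=43  (a history now [(2, 4), (4, 13), (7, 9), (8, 10), (9, 68), (12, 21), (15, 64), (21, 43)])
v22: WRITE b=47  (b history now [(1, 8), (3, 60), (5, 69), (6, 22), (10, 20), (11, 32), (13, 59), (14, 16), (16, 18), (17, 29), (18, 59), (19, 15), (20, 62), (22, 47)])
v23: WRITE a=55  (a history now [(2, 4), (4, 13), (7, 9), (8, 10), (9, 68), (12, 21), (15, 64), (21, 43), (23, 55)])
v24: WRITE b=31  (b history now [(1, 8), (3, 60), (5, 69), (6, 22), (10, 20), (11, 32), (13, 59), (14, 16), (16, 18), (17, 29), (18, 59), (19, 15), (20, 62), (22, 47), (24, 31)])
v25: WRITE b=52  (b history now [(1, 8), (3, 60), (5, 69), (6, 22), (10, 20), (11, 32), (13, 59), (14, 16), (16, 18), (17, 29), (18, 59), (19, 15), (20, 62), (22, 47), (24, 31), (25, 52)])
READ a @v8: history=[(2, 4), (4, 13), (7, 9), (8, 10), (9, 68), (12, 21), (15, 64), (21, 43), (23, 55)] -> pick v8 -> 10
Read results in order: ['13', '13', '60', '22', '10', '68', '22', '68', '8', '8', '64', '10']
NONE count = 0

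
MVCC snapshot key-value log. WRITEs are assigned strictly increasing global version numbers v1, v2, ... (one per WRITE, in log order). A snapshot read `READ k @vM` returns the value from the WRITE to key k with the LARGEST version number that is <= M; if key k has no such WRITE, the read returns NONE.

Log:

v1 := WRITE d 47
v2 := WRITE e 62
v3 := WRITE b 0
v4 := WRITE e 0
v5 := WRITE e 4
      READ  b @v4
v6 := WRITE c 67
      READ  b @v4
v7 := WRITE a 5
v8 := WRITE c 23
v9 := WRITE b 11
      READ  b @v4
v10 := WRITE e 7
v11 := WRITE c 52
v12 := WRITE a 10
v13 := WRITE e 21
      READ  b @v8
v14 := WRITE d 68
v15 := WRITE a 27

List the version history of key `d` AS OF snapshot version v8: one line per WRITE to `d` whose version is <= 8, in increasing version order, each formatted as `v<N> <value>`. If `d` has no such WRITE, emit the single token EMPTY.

Answer: v1 47

Derivation:
Scan writes for key=d with version <= 8:
  v1 WRITE d 47 -> keep
  v2 WRITE e 62 -> skip
  v3 WRITE b 0 -> skip
  v4 WRITE e 0 -> skip
  v5 WRITE e 4 -> skip
  v6 WRITE c 67 -> skip
  v7 WRITE a 5 -> skip
  v8 WRITE c 23 -> skip
  v9 WRITE b 11 -> skip
  v10 WRITE e 7 -> skip
  v11 WRITE c 52 -> skip
  v12 WRITE a 10 -> skip
  v13 WRITE e 21 -> skip
  v14 WRITE d 68 -> drop (> snap)
  v15 WRITE a 27 -> skip
Collected: [(1, 47)]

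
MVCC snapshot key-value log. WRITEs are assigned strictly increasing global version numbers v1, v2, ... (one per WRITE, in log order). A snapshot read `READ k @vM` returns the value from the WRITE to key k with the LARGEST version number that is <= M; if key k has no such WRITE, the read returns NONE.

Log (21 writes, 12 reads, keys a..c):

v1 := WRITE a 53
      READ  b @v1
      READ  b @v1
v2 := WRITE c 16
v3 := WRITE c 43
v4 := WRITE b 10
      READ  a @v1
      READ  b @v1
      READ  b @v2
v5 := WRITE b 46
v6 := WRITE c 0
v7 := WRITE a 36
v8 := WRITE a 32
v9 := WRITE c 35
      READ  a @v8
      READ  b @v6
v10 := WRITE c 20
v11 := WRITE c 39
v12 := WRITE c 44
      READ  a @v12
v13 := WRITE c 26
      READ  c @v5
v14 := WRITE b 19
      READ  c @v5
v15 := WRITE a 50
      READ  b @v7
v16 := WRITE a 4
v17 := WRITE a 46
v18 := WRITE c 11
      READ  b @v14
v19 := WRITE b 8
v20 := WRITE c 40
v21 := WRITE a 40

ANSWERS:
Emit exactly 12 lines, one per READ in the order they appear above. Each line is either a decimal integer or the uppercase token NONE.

v1: WRITE a=53  (a history now [(1, 53)])
READ b @v1: history=[] -> no version <= 1 -> NONE
READ b @v1: history=[] -> no version <= 1 -> NONE
v2: WRITE c=16  (c history now [(2, 16)])
v3: WRITE c=43  (c history now [(2, 16), (3, 43)])
v4: WRITE b=10  (b history now [(4, 10)])
READ a @v1: history=[(1, 53)] -> pick v1 -> 53
READ b @v1: history=[(4, 10)] -> no version <= 1 -> NONE
READ b @v2: history=[(4, 10)] -> no version <= 2 -> NONE
v5: WRITE b=46  (b history now [(4, 10), (5, 46)])
v6: WRITE c=0  (c history now [(2, 16), (3, 43), (6, 0)])
v7: WRITE a=36  (a history now [(1, 53), (7, 36)])
v8: WRITE a=32  (a history now [(1, 53), (7, 36), (8, 32)])
v9: WRITE c=35  (c history now [(2, 16), (3, 43), (6, 0), (9, 35)])
READ a @v8: history=[(1, 53), (7, 36), (8, 32)] -> pick v8 -> 32
READ b @v6: history=[(4, 10), (5, 46)] -> pick v5 -> 46
v10: WRITE c=20  (c history now [(2, 16), (3, 43), (6, 0), (9, 35), (10, 20)])
v11: WRITE c=39  (c history now [(2, 16), (3, 43), (6, 0), (9, 35), (10, 20), (11, 39)])
v12: WRITE c=44  (c history now [(2, 16), (3, 43), (6, 0), (9, 35), (10, 20), (11, 39), (12, 44)])
READ a @v12: history=[(1, 53), (7, 36), (8, 32)] -> pick v8 -> 32
v13: WRITE c=26  (c history now [(2, 16), (3, 43), (6, 0), (9, 35), (10, 20), (11, 39), (12, 44), (13, 26)])
READ c @v5: history=[(2, 16), (3, 43), (6, 0), (9, 35), (10, 20), (11, 39), (12, 44), (13, 26)] -> pick v3 -> 43
v14: WRITE b=19  (b history now [(4, 10), (5, 46), (14, 19)])
READ c @v5: history=[(2, 16), (3, 43), (6, 0), (9, 35), (10, 20), (11, 39), (12, 44), (13, 26)] -> pick v3 -> 43
v15: WRITE a=50  (a history now [(1, 53), (7, 36), (8, 32), (15, 50)])
READ b @v7: history=[(4, 10), (5, 46), (14, 19)] -> pick v5 -> 46
v16: WRITE a=4  (a history now [(1, 53), (7, 36), (8, 32), (15, 50), (16, 4)])
v17: WRITE a=46  (a history now [(1, 53), (7, 36), (8, 32), (15, 50), (16, 4), (17, 46)])
v18: WRITE c=11  (c history now [(2, 16), (3, 43), (6, 0), (9, 35), (10, 20), (11, 39), (12, 44), (13, 26), (18, 11)])
READ b @v14: history=[(4, 10), (5, 46), (14, 19)] -> pick v14 -> 19
v19: WRITE b=8  (b history now [(4, 10), (5, 46), (14, 19), (19, 8)])
v20: WRITE c=40  (c history now [(2, 16), (3, 43), (6, 0), (9, 35), (10, 20), (11, 39), (12, 44), (13, 26), (18, 11), (20, 40)])
v21: WRITE a=40  (a history now [(1, 53), (7, 36), (8, 32), (15, 50), (16, 4), (17, 46), (21, 40)])

Answer: NONE
NONE
53
NONE
NONE
32
46
32
43
43
46
19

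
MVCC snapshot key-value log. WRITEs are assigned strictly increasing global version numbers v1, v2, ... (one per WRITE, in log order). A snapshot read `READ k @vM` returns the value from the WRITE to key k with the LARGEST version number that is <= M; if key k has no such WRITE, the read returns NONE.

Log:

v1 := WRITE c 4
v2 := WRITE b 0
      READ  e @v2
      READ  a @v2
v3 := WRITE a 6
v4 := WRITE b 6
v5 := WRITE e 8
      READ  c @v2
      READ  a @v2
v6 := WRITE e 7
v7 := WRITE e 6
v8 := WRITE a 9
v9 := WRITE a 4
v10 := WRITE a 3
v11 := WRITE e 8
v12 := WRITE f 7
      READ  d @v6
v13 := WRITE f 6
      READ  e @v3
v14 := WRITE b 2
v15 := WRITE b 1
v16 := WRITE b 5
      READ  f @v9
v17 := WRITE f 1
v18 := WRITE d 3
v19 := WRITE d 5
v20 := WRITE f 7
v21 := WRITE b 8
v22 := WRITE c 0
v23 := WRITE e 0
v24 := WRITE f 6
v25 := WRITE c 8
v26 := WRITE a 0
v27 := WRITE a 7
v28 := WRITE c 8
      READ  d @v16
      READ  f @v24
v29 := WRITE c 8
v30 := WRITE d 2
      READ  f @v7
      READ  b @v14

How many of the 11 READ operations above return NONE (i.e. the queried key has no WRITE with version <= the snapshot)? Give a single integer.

Answer: 8

Derivation:
v1: WRITE c=4  (c history now [(1, 4)])
v2: WRITE b=0  (b history now [(2, 0)])
READ e @v2: history=[] -> no version <= 2 -> NONE
READ a @v2: history=[] -> no version <= 2 -> NONE
v3: WRITE a=6  (a history now [(3, 6)])
v4: WRITE b=6  (b history now [(2, 0), (4, 6)])
v5: WRITE e=8  (e history now [(5, 8)])
READ c @v2: history=[(1, 4)] -> pick v1 -> 4
READ a @v2: history=[(3, 6)] -> no version <= 2 -> NONE
v6: WRITE e=7  (e history now [(5, 8), (6, 7)])
v7: WRITE e=6  (e history now [(5, 8), (6, 7), (7, 6)])
v8: WRITE a=9  (a history now [(3, 6), (8, 9)])
v9: WRITE a=4  (a history now [(3, 6), (8, 9), (9, 4)])
v10: WRITE a=3  (a history now [(3, 6), (8, 9), (9, 4), (10, 3)])
v11: WRITE e=8  (e history now [(5, 8), (6, 7), (7, 6), (11, 8)])
v12: WRITE f=7  (f history now [(12, 7)])
READ d @v6: history=[] -> no version <= 6 -> NONE
v13: WRITE f=6  (f history now [(12, 7), (13, 6)])
READ e @v3: history=[(5, 8), (6, 7), (7, 6), (11, 8)] -> no version <= 3 -> NONE
v14: WRITE b=2  (b history now [(2, 0), (4, 6), (14, 2)])
v15: WRITE b=1  (b history now [(2, 0), (4, 6), (14, 2), (15, 1)])
v16: WRITE b=5  (b history now [(2, 0), (4, 6), (14, 2), (15, 1), (16, 5)])
READ f @v9: history=[(12, 7), (13, 6)] -> no version <= 9 -> NONE
v17: WRITE f=1  (f history now [(12, 7), (13, 6), (17, 1)])
v18: WRITE d=3  (d history now [(18, 3)])
v19: WRITE d=5  (d history now [(18, 3), (19, 5)])
v20: WRITE f=7  (f history now [(12, 7), (13, 6), (17, 1), (20, 7)])
v21: WRITE b=8  (b history now [(2, 0), (4, 6), (14, 2), (15, 1), (16, 5), (21, 8)])
v22: WRITE c=0  (c history now [(1, 4), (22, 0)])
v23: WRITE e=0  (e history now [(5, 8), (6, 7), (7, 6), (11, 8), (23, 0)])
v24: WRITE f=6  (f history now [(12, 7), (13, 6), (17, 1), (20, 7), (24, 6)])
v25: WRITE c=8  (c history now [(1, 4), (22, 0), (25, 8)])
v26: WRITE a=0  (a history now [(3, 6), (8, 9), (9, 4), (10, 3), (26, 0)])
v27: WRITE a=7  (a history now [(3, 6), (8, 9), (9, 4), (10, 3), (26, 0), (27, 7)])
v28: WRITE c=8  (c history now [(1, 4), (22, 0), (25, 8), (28, 8)])
READ d @v16: history=[(18, 3), (19, 5)] -> no version <= 16 -> NONE
READ f @v24: history=[(12, 7), (13, 6), (17, 1), (20, 7), (24, 6)] -> pick v24 -> 6
v29: WRITE c=8  (c history now [(1, 4), (22, 0), (25, 8), (28, 8), (29, 8)])
v30: WRITE d=2  (d history now [(18, 3), (19, 5), (30, 2)])
READ f @v7: history=[(12, 7), (13, 6), (17, 1), (20, 7), (24, 6)] -> no version <= 7 -> NONE
READ b @v14: history=[(2, 0), (4, 6), (14, 2), (15, 1), (16, 5), (21, 8)] -> pick v14 -> 2
Read results in order: ['NONE', 'NONE', '4', 'NONE', 'NONE', 'NONE', 'NONE', 'NONE', '6', 'NONE', '2']
NONE count = 8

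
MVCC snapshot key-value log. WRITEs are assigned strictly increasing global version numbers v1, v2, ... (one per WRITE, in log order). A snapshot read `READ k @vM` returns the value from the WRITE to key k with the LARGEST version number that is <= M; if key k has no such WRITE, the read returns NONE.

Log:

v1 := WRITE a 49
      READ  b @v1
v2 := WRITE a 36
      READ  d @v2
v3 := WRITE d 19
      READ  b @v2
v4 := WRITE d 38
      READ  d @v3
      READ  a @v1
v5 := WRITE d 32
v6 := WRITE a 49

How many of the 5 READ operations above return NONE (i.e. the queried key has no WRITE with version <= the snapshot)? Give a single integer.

Answer: 3

Derivation:
v1: WRITE a=49  (a history now [(1, 49)])
READ b @v1: history=[] -> no version <= 1 -> NONE
v2: WRITE a=36  (a history now [(1, 49), (2, 36)])
READ d @v2: history=[] -> no version <= 2 -> NONE
v3: WRITE d=19  (d history now [(3, 19)])
READ b @v2: history=[] -> no version <= 2 -> NONE
v4: WRITE d=38  (d history now [(3, 19), (4, 38)])
READ d @v3: history=[(3, 19), (4, 38)] -> pick v3 -> 19
READ a @v1: history=[(1, 49), (2, 36)] -> pick v1 -> 49
v5: WRITE d=32  (d history now [(3, 19), (4, 38), (5, 32)])
v6: WRITE a=49  (a history now [(1, 49), (2, 36), (6, 49)])
Read results in order: ['NONE', 'NONE', 'NONE', '19', '49']
NONE count = 3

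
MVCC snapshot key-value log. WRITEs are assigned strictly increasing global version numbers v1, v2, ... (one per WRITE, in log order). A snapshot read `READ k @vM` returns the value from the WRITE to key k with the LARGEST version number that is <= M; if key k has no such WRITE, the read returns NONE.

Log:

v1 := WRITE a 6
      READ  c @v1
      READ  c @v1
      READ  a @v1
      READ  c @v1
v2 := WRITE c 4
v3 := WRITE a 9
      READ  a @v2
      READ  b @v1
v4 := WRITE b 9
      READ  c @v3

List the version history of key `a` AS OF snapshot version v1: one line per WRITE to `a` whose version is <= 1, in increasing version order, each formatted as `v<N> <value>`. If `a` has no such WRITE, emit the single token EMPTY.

Answer: v1 6

Derivation:
Scan writes for key=a with version <= 1:
  v1 WRITE a 6 -> keep
  v2 WRITE c 4 -> skip
  v3 WRITE a 9 -> drop (> snap)
  v4 WRITE b 9 -> skip
Collected: [(1, 6)]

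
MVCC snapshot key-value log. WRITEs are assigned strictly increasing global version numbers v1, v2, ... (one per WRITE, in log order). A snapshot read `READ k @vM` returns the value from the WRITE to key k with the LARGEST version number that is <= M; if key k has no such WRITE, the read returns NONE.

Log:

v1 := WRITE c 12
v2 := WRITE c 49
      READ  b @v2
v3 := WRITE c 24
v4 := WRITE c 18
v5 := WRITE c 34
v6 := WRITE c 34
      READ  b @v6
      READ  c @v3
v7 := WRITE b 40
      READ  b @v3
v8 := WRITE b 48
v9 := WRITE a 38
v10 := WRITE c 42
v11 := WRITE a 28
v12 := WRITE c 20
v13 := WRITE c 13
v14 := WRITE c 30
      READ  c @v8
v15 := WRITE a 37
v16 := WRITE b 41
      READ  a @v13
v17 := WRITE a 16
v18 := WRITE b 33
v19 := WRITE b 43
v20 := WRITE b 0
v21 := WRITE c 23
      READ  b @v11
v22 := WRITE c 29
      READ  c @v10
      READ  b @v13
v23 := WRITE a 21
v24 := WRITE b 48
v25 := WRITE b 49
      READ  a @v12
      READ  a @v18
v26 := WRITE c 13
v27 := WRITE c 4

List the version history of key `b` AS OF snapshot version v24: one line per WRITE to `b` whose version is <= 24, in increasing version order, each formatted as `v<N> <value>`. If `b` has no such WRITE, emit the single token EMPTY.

Scan writes for key=b with version <= 24:
  v1 WRITE c 12 -> skip
  v2 WRITE c 49 -> skip
  v3 WRITE c 24 -> skip
  v4 WRITE c 18 -> skip
  v5 WRITE c 34 -> skip
  v6 WRITE c 34 -> skip
  v7 WRITE b 40 -> keep
  v8 WRITE b 48 -> keep
  v9 WRITE a 38 -> skip
  v10 WRITE c 42 -> skip
  v11 WRITE a 28 -> skip
  v12 WRITE c 20 -> skip
  v13 WRITE c 13 -> skip
  v14 WRITE c 30 -> skip
  v15 WRITE a 37 -> skip
  v16 WRITE b 41 -> keep
  v17 WRITE a 16 -> skip
  v18 WRITE b 33 -> keep
  v19 WRITE b 43 -> keep
  v20 WRITE b 0 -> keep
  v21 WRITE c 23 -> skip
  v22 WRITE c 29 -> skip
  v23 WRITE a 21 -> skip
  v24 WRITE b 48 -> keep
  v25 WRITE b 49 -> drop (> snap)
  v26 WRITE c 13 -> skip
  v27 WRITE c 4 -> skip
Collected: [(7, 40), (8, 48), (16, 41), (18, 33), (19, 43), (20, 0), (24, 48)]

Answer: v7 40
v8 48
v16 41
v18 33
v19 43
v20 0
v24 48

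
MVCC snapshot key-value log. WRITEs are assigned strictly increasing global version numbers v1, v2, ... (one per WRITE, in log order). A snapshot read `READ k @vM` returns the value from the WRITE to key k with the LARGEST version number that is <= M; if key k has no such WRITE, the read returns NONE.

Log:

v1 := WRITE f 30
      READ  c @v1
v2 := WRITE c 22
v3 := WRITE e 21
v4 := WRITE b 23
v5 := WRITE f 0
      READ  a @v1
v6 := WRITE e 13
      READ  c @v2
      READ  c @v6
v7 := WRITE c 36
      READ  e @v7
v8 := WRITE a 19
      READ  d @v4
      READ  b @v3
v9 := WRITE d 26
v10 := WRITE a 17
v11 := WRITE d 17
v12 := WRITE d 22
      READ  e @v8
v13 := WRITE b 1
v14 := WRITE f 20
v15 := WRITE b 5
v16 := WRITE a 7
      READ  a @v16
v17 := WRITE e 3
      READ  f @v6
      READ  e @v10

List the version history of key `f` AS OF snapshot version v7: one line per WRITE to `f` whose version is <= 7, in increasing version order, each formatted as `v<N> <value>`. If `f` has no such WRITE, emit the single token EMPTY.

Scan writes for key=f with version <= 7:
  v1 WRITE f 30 -> keep
  v2 WRITE c 22 -> skip
  v3 WRITE e 21 -> skip
  v4 WRITE b 23 -> skip
  v5 WRITE f 0 -> keep
  v6 WRITE e 13 -> skip
  v7 WRITE c 36 -> skip
  v8 WRITE a 19 -> skip
  v9 WRITE d 26 -> skip
  v10 WRITE a 17 -> skip
  v11 WRITE d 17 -> skip
  v12 WRITE d 22 -> skip
  v13 WRITE b 1 -> skip
  v14 WRITE f 20 -> drop (> snap)
  v15 WRITE b 5 -> skip
  v16 WRITE a 7 -> skip
  v17 WRITE e 3 -> skip
Collected: [(1, 30), (5, 0)]

Answer: v1 30
v5 0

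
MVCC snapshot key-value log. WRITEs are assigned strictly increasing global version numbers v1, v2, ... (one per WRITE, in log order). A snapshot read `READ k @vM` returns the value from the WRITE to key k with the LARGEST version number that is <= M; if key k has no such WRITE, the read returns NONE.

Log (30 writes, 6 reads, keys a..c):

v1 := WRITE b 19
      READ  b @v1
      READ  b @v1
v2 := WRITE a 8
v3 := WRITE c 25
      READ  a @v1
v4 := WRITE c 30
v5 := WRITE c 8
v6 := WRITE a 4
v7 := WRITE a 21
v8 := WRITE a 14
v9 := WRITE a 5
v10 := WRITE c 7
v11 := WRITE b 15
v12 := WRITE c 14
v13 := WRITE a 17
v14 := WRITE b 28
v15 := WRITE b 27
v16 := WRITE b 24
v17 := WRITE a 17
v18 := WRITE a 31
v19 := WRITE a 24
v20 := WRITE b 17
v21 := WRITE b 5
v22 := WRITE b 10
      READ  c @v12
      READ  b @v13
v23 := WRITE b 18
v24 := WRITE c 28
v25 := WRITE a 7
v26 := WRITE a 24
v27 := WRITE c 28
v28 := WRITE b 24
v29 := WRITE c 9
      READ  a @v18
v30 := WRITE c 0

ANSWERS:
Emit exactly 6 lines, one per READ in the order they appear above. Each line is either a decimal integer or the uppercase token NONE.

v1: WRITE b=19  (b history now [(1, 19)])
READ b @v1: history=[(1, 19)] -> pick v1 -> 19
READ b @v1: history=[(1, 19)] -> pick v1 -> 19
v2: WRITE a=8  (a history now [(2, 8)])
v3: WRITE c=25  (c history now [(3, 25)])
READ a @v1: history=[(2, 8)] -> no version <= 1 -> NONE
v4: WRITE c=30  (c history now [(3, 25), (4, 30)])
v5: WRITE c=8  (c history now [(3, 25), (4, 30), (5, 8)])
v6: WRITE a=4  (a history now [(2, 8), (6, 4)])
v7: WRITE a=21  (a history now [(2, 8), (6, 4), (7, 21)])
v8: WRITE a=14  (a history now [(2, 8), (6, 4), (7, 21), (8, 14)])
v9: WRITE a=5  (a history now [(2, 8), (6, 4), (7, 21), (8, 14), (9, 5)])
v10: WRITE c=7  (c history now [(3, 25), (4, 30), (5, 8), (10, 7)])
v11: WRITE b=15  (b history now [(1, 19), (11, 15)])
v12: WRITE c=14  (c history now [(3, 25), (4, 30), (5, 8), (10, 7), (12, 14)])
v13: WRITE a=17  (a history now [(2, 8), (6, 4), (7, 21), (8, 14), (9, 5), (13, 17)])
v14: WRITE b=28  (b history now [(1, 19), (11, 15), (14, 28)])
v15: WRITE b=27  (b history now [(1, 19), (11, 15), (14, 28), (15, 27)])
v16: WRITE b=24  (b history now [(1, 19), (11, 15), (14, 28), (15, 27), (16, 24)])
v17: WRITE a=17  (a history now [(2, 8), (6, 4), (7, 21), (8, 14), (9, 5), (13, 17), (17, 17)])
v18: WRITE a=31  (a history now [(2, 8), (6, 4), (7, 21), (8, 14), (9, 5), (13, 17), (17, 17), (18, 31)])
v19: WRITE a=24  (a history now [(2, 8), (6, 4), (7, 21), (8, 14), (9, 5), (13, 17), (17, 17), (18, 31), (19, 24)])
v20: WRITE b=17  (b history now [(1, 19), (11, 15), (14, 28), (15, 27), (16, 24), (20, 17)])
v21: WRITE b=5  (b history now [(1, 19), (11, 15), (14, 28), (15, 27), (16, 24), (20, 17), (21, 5)])
v22: WRITE b=10  (b history now [(1, 19), (11, 15), (14, 28), (15, 27), (16, 24), (20, 17), (21, 5), (22, 10)])
READ c @v12: history=[(3, 25), (4, 30), (5, 8), (10, 7), (12, 14)] -> pick v12 -> 14
READ b @v13: history=[(1, 19), (11, 15), (14, 28), (15, 27), (16, 24), (20, 17), (21, 5), (22, 10)] -> pick v11 -> 15
v23: WRITE b=18  (b history now [(1, 19), (11, 15), (14, 28), (15, 27), (16, 24), (20, 17), (21, 5), (22, 10), (23, 18)])
v24: WRITE c=28  (c history now [(3, 25), (4, 30), (5, 8), (10, 7), (12, 14), (24, 28)])
v25: WRITE a=7  (a history now [(2, 8), (6, 4), (7, 21), (8, 14), (9, 5), (13, 17), (17, 17), (18, 31), (19, 24), (25, 7)])
v26: WRITE a=24  (a history now [(2, 8), (6, 4), (7, 21), (8, 14), (9, 5), (13, 17), (17, 17), (18, 31), (19, 24), (25, 7), (26, 24)])
v27: WRITE c=28  (c history now [(3, 25), (4, 30), (5, 8), (10, 7), (12, 14), (24, 28), (27, 28)])
v28: WRITE b=24  (b history now [(1, 19), (11, 15), (14, 28), (15, 27), (16, 24), (20, 17), (21, 5), (22, 10), (23, 18), (28, 24)])
v29: WRITE c=9  (c history now [(3, 25), (4, 30), (5, 8), (10, 7), (12, 14), (24, 28), (27, 28), (29, 9)])
READ a @v18: history=[(2, 8), (6, 4), (7, 21), (8, 14), (9, 5), (13, 17), (17, 17), (18, 31), (19, 24), (25, 7), (26, 24)] -> pick v18 -> 31
v30: WRITE c=0  (c history now [(3, 25), (4, 30), (5, 8), (10, 7), (12, 14), (24, 28), (27, 28), (29, 9), (30, 0)])

Answer: 19
19
NONE
14
15
31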